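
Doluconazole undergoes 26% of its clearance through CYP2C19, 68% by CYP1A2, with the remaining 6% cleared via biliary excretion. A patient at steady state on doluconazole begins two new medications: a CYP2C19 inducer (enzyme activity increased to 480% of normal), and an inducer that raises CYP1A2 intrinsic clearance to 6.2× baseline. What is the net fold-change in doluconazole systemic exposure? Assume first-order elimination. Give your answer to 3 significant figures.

The CYP2C19 pathway (26% of clearance) increases to 4.8× activity: 0.26 × 4.8 = 1.248.
The CYP1A2 pathway (68% of clearance) rises to 6.2× activity: 0.68 × 6.2 = 4.216.
The remaining 6% of clearance is unaffected.
New clearance relative to baseline: 1.248 + 4.216 + 0.06 = 5.524.
Because systemic exposure varies inversely with clearance, the combined effect is 1 / 5.524 = 0.181.

0.181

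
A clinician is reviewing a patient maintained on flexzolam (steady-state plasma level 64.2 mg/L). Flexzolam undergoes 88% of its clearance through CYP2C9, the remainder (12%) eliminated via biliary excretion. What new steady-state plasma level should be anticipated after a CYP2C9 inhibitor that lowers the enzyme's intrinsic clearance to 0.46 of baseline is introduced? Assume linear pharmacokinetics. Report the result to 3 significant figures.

CYP2C9: 0.88 × 0.46 = 0.4048
Other: 0.12 (unchanged)
Relative clearance = 0.4048 + 0.12 = 0.5248.
New steady-state plasma level = baseline ÷ relative clearance = 64.2 / 0.5248 = 122 mg/L.

122 mg/L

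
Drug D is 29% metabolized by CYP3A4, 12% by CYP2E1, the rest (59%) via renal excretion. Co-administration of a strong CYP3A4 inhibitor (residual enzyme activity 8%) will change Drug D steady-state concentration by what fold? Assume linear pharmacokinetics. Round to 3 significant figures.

The CYP3A4 pathway (29% of clearance) falls to 0.08× activity: 0.29 × 0.08 = 0.0232.
CYP2E1 (12%) and the residual 59% are unaffected.
CL_new/CL_old = 0.0232 + 0.12 + 0.59 = 0.7332.
Since steady-state concentration ∝ 1/CL, the ratio is 1 / 0.7332 = 1.36.

1.36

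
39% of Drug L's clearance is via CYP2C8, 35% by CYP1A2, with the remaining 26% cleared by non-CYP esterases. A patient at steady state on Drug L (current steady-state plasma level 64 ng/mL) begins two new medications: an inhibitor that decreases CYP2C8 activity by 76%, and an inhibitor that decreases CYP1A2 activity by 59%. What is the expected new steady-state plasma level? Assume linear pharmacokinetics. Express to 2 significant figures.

The CYP2C8 pathway (39% of clearance) falls to 0.24× activity: 0.39 × 0.24 = 0.0936.
The CYP1A2 pathway (35% of clearance) drops to 0.41× activity: 0.35 × 0.41 = 0.1435.
The remaining 26% of clearance is unaffected.
CL_new/CL_old = 0.0936 + 0.1435 + 0.26 = 0.4971.
Steady-state plasma level ∝ 1/CL: new value = 64 / 0.4971 = 1.3 × 10² ng/mL.

1.3 × 10² ng/mL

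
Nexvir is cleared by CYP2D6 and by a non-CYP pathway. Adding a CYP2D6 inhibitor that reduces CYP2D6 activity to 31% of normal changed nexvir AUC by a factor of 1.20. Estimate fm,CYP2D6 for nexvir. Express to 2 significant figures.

0.24

CL'/CL = 1 / 1.20 = 0.8333
0.31·fm + (1 − fm) = 0.8333
fm = (0.8333 − 1) / (0.31 − 1) = 0.24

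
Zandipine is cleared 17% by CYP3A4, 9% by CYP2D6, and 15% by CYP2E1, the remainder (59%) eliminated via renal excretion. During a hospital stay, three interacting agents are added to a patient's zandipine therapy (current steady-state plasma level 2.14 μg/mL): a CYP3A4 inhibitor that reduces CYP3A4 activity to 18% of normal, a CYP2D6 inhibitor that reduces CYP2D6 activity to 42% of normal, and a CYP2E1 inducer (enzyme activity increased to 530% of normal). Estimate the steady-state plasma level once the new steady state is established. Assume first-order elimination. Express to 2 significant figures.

The CYP3A4 pathway (17% of clearance) drops to 0.18× activity: 0.17 × 0.18 = 0.0306.
The CYP2D6 pathway (9% of clearance) falls to 0.42× activity: 0.09 × 0.42 = 0.0378.
The CYP2E1 pathway (15% of clearance) is boosted to 5.3× activity: 0.15 × 5.3 = 0.795.
The remaining 59% of clearance is unaffected.
CL_new/CL_old = 0.0306 + 0.0378 + 0.795 + 0.59 = 1.4534.
Dividing the baseline by the relative clearance: 2.14 / 1.4534 = 1.5 μg/mL.

1.5 μg/mL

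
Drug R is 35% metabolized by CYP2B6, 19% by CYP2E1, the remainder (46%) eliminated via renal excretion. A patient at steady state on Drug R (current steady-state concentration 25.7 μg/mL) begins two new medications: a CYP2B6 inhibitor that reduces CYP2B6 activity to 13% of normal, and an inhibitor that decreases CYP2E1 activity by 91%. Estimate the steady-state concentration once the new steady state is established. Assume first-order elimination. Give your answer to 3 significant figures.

CYP2B6: 0.35 × 0.13 = 0.0455
CYP2E1: 0.19 × 0.09 = 0.0171
Other: 0.46 (unchanged)
CL_new/CL_old = 0.0455 + 0.0171 + 0.46 = 0.5226.
Steady-state concentration ∝ 1/CL: new value = 25.7 / 0.5226 = 49.2 μg/mL.

49.2 μg/mL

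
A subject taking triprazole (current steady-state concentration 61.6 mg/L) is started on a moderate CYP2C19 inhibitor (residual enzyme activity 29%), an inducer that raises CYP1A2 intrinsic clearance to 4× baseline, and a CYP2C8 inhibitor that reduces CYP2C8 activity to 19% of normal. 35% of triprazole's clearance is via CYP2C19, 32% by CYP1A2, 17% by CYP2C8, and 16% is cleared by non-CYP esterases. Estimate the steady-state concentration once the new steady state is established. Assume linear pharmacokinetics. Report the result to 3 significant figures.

39.1 mg/L

The CYP2C19 pathway (35% of clearance) drops to 0.29× activity: 0.35 × 0.29 = 0.1015.
The CYP1A2 pathway (32% of clearance) increases to 4× activity: 0.32 × 4 = 1.28.
The CYP2C8 pathway (17% of clearance) falls to 0.19× activity: 0.17 × 0.19 = 0.0323.
The remaining 16% of clearance is unaffected.
CL_new/CL_old = 0.1015 + 1.28 + 0.0323 + 0.16 = 1.5738.
Dividing the baseline by the relative clearance: 61.6 / 1.5738 = 39.1 mg/L.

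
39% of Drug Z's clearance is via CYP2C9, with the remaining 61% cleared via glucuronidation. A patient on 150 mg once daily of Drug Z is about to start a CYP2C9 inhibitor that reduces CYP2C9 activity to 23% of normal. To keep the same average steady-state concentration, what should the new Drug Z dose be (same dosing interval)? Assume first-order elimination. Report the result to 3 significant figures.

The CYP2C9 pathway (39% of clearance) drops to 0.23× activity: 0.39 × 0.23 = 0.0897.
Non-CYP routes (61%) are unchanged.
New clearance relative to baseline: 0.0897 + 0.61 = 0.6997.
To maintain the same steady-state level, dose must scale with clearance: new dose = 150 × 0.6997 = 105 mg.

105 mg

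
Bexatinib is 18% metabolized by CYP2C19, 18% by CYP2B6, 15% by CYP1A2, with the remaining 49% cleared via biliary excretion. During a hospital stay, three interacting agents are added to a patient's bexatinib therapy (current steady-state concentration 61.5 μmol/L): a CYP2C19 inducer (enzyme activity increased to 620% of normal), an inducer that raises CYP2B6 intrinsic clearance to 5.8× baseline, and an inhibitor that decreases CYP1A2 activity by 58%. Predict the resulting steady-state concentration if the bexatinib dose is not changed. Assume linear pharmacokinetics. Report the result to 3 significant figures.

22.7 μmol/L

The CYP2C19 pathway (18% of clearance) increases to 6.2× activity: 0.18 × 6.2 = 1.116.
The CYP2B6 pathway (18% of clearance) rises to 5.8× activity: 0.18 × 5.8 = 1.044.
The CYP1A2 pathway (15% of clearance) drops to 0.42× activity: 0.15 × 0.42 = 0.063.
Non-CYP routes (49%) are unchanged.
Relative clearance = 1.116 + 1.044 + 0.063 + 0.49 = 2.713.
New steady-state concentration = 61.5 / 2.713 = 22.7 μmol/L (concentration scales inversely with clearance).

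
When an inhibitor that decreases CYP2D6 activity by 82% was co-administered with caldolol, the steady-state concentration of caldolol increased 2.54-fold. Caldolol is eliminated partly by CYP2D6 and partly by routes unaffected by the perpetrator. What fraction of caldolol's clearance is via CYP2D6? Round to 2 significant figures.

CL'/CL = 1 / 2.54 = 0.3937
0.18·fm + (1 − fm) = 0.3937
fm = (0.3937 − 1) / (0.18 − 1) = 0.74

0.74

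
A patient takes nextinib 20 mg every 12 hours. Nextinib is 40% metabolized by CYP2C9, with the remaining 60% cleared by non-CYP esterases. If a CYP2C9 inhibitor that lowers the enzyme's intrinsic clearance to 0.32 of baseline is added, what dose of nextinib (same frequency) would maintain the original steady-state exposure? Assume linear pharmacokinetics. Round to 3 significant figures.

CYP2C9: 0.4 × 0.32 = 0.128
Other: 0.6 (unchanged)
Relative clearance = 0.128 + 0.6 = 0.728.
Css,avg = (dose rate)/CL, so holding Css fixed requires dose ∝ CL: 20 × 0.728 = 14.6 mg.

14.6 mg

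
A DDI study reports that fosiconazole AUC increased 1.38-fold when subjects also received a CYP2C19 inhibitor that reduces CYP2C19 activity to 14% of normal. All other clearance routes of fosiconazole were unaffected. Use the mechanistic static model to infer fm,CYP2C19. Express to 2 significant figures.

0.32

Write x for the fraction cleared via CYP2C19. The observed AUC change means clearance fell to 1/1.38 = 0.7246 of baseline.
Setting x·0.14 + (1 − x) = 0.7246 and solving: x = (0.7246 − 1)/(0.14 − 1) = 0.32.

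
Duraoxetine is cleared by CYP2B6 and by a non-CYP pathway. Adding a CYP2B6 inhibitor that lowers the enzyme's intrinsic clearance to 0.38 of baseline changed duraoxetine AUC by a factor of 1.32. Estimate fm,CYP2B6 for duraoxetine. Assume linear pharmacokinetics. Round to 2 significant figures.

Write x for the fraction cleared via CYP2B6. The observed AUC change means clearance fell to 1/1.32 = 0.7576 of baseline.
Setting x·0.38 + (1 − x) = 0.7576 and solving: x = (0.7576 − 1)/(0.38 − 1) = 0.39.

0.39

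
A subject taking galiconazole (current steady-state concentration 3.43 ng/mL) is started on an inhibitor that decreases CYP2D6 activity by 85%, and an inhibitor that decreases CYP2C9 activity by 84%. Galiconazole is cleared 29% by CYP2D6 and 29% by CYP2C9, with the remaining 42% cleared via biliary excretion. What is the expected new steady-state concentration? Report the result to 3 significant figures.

The CYP2D6 pathway (29% of clearance) falls to 0.15× activity: 0.29 × 0.15 = 0.0435.
The CYP2C9 pathway (29% of clearance) is reduced to 0.16× activity: 0.29 × 0.16 = 0.0464.
The remaining 42% of clearance is unaffected.
New clearance relative to baseline: 0.0435 + 0.0464 + 0.42 = 0.5099.
Steady-state concentration ∝ 1/CL: new value = 3.43 / 0.5099 = 6.73 ng/mL.

6.73 ng/mL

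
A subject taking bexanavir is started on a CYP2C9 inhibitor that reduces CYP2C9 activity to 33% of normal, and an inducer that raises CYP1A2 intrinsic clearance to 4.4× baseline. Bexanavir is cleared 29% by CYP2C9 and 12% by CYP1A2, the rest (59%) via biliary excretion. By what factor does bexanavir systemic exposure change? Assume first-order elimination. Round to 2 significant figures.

The CYP2C9 pathway (29% of clearance) falls to 0.33× activity: 0.29 × 0.33 = 0.0957.
The CYP1A2 pathway (12% of clearance) rises to 4.4× activity: 0.12 × 4.4 = 0.528.
The remaining 59% of clearance is unaffected.
New clearance relative to baseline: 0.0957 + 0.528 + 0.59 = 1.2137.
Net systemic exposure ratio = 1 / 1.2137 = 0.82.

0.82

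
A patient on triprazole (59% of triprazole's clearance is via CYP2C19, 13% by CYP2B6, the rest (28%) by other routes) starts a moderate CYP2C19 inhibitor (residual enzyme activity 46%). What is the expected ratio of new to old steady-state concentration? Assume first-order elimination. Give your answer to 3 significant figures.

CYP2C19: 0.59 × 0.46 = 0.2714
CYP2B6: 0.13 (unchanged)
Other: 0.28 (unchanged)
Relative clearance = 0.2714 + 0.13 + 0.28 = 0.6814.
Since steady-state concentration ∝ 1/CL, the ratio is 1 / 0.6814 = 1.47.

1.47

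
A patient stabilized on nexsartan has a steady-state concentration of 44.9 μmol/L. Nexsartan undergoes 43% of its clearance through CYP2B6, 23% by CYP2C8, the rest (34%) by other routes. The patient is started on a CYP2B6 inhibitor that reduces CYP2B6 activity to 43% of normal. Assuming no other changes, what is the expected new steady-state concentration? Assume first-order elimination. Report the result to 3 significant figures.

59.5 μmol/L

CYP2B6: 0.43 × 0.43 = 0.1849
CYP2C8: 0.23 (unchanged)
Other: 0.34 (unchanged)
CL_new/CL_old = 0.1849 + 0.23 + 0.34 = 0.7549.
New steady-state concentration = baseline ÷ relative clearance = 44.9 / 0.7549 = 59.5 μmol/L.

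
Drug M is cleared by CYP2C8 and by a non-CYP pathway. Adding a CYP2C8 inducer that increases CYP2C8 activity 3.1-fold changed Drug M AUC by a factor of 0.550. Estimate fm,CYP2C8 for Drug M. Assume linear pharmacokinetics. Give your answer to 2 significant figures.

Let fm be the CYP2C8 fraction. New clearance relative to baseline = fm × 3.1 + (1 − fm).
AUC ratio = 1 / (new CL fraction), so new CL fraction = 1 / 0.550 = 1.818.
fm × 3.1 + 1 − fm = 1.818  ⇒  fm × (3.1 − 1) = 0.8182  ⇒  fm = 0.39.

0.39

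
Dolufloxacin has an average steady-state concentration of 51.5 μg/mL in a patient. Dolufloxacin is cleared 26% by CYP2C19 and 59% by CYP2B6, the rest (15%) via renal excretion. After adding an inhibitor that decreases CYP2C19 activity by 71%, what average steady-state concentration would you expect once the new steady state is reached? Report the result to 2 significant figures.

The CYP2C19 pathway (26% of clearance) is reduced to 0.29× activity: 0.26 × 0.29 = 0.0754.
CYP2B6 (59%) and the residual 15% are unaffected.
CL_new/CL_old = 0.0754 + 0.59 + 0.15 = 0.8154.
Average steady-state concentration ∝ 1/CL, so new value = 51.5 / 0.8154 = 63 μg/mL.

63 μg/mL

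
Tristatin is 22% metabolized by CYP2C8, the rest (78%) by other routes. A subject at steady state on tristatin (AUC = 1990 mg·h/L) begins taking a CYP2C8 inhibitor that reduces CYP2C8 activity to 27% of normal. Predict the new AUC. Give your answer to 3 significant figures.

2.37 × 10³ mg·h/L

The CYP2C8 pathway (22% of clearance) is reduced to 0.27× activity: 0.22 × 0.27 = 0.0594.
Non-CYP routes (78%) are unchanged.
Relative clearance = 0.0594 + 0.78 = 0.8394.
New AUC = baseline ÷ relative clearance = 1990 / 0.8394 = 2.37 × 10³ mg·h/L.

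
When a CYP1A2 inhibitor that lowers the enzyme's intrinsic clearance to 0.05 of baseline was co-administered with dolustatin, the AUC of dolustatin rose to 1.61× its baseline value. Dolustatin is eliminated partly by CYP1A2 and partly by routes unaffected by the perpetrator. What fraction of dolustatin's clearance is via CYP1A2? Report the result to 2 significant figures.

0.40

Let fm be the CYP1A2 fraction. New clearance relative to baseline = fm × 0.05 + (1 − fm).
AUC ratio = 1 / (new CL fraction), so new CL fraction = 1 / 1.61 = 0.6211.
fm × 0.05 + 1 − fm = 0.6211  ⇒  fm × (0.05 − 1) = −0.3789  ⇒  fm = 0.40.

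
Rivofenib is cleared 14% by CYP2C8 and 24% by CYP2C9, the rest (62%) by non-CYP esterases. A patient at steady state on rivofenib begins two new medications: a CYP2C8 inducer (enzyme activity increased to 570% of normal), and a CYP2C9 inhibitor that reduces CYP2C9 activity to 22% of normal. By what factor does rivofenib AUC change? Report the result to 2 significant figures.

The CYP2C8 pathway (14% of clearance) is boosted to 5.7× activity: 0.14 × 5.7 = 0.798.
The CYP2C9 pathway (24% of clearance) is reduced to 0.22× activity: 0.24 × 0.22 = 0.0528.
Non-CYP routes (62%) are unchanged.
New clearance relative to baseline: 0.798 + 0.0528 + 0.62 = 1.4708.
Net AUC ratio = 1 / 1.4708 = 0.68.

0.68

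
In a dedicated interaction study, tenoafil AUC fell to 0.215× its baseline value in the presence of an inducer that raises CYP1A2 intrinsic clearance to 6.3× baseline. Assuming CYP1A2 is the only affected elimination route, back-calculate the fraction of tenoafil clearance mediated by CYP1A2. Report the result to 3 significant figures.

0.689

CL'/CL = 1 / 0.215 = 4.651
6.3·fm + (1 − fm) = 4.651
fm = (4.651 − 1) / (6.3 − 1) = 0.689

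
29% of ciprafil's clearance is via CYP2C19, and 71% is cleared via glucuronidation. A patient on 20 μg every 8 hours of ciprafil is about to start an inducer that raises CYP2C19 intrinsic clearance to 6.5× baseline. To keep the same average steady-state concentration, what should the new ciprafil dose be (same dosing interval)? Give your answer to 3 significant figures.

The CYP2C19 pathway (29% of clearance) is boosted to 6.5× activity: 0.29 × 6.5 = 1.885.
The remaining 71% of clearance is unaffected.
New clearance relative to baseline: 1.885 + 0.71 = 2.595.
Exposure is unchanged when dose changes in proportion to clearance. New dose = 20 μg × 2.595 = 51.9 μg.

51.9 μg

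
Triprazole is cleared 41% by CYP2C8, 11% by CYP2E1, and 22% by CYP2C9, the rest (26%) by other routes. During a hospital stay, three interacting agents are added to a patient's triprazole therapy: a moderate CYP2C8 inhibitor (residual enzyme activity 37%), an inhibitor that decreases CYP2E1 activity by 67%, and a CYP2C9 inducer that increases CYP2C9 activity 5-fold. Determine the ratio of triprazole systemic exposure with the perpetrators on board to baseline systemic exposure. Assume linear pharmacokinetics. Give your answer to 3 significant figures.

CYP2C8: 0.41 × 0.37 = 0.1517
CYP2E1: 0.11 × 0.33 = 0.0363
CYP2C9: 0.22 × 5 = 1.1
Other: 0.26 (unchanged)
New clearance relative to baseline: 0.1517 + 0.0363 + 1.1 + 0.26 = 1.548.
Net systemic exposure ratio = 1 / 1.548 = 0.646.

0.646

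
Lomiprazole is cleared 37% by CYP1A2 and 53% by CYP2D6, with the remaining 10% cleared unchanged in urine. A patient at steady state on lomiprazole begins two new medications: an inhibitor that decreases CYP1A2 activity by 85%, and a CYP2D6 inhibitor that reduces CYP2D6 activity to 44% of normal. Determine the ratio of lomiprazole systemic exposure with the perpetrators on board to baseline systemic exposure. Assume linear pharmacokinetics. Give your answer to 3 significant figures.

The CYP1A2 pathway (37% of clearance) is reduced to 0.15× activity: 0.37 × 0.15 = 0.0555.
The CYP2D6 pathway (53% of clearance) falls to 0.44× activity: 0.53 × 0.44 = 0.2332.
Non-CYP routes (10%) are unchanged.
CL_new/CL_old = 0.0555 + 0.2332 + 0.1 = 0.3887.
Because systemic exposure varies inversely with clearance, the combined effect is 1 / 0.3887 = 2.57.

2.57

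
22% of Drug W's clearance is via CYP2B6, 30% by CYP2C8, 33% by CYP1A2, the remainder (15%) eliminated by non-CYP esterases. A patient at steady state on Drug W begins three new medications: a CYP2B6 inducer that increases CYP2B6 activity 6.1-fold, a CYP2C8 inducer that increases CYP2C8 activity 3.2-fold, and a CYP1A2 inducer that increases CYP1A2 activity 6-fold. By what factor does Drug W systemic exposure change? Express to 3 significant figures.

The CYP2B6 pathway (22% of clearance) increases to 6.1× activity: 0.22 × 6.1 = 1.342.
The CYP2C8 pathway (30% of clearance) increases to 3.2× activity: 0.3 × 3.2 = 0.96.
The CYP1A2 pathway (33% of clearance) increases to 6× activity: 0.33 × 6 = 1.98.
The remaining 15% of clearance is unaffected.
Relative clearance = 1.342 + 0.96 + 1.98 + 0.15 = 4.432.
Systemic exposure ∝ 1/CL: fold-change = 1 / 4.432 = 0.226.

0.226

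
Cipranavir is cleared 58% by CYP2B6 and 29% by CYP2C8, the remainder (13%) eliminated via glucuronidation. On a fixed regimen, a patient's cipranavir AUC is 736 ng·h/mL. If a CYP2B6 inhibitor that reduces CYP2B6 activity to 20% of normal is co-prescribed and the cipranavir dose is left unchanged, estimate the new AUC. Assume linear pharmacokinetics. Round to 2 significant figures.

1.4 × 10³ ng·h/mL

The CYP2B6 pathway (58% of clearance) falls to 0.2× activity: 0.58 × 0.2 = 0.116.
CYP2C8 (29%) and the residual 13% are unaffected.
New clearance relative to baseline: 0.116 + 0.29 + 0.13 = 0.536.
New AUC = baseline ÷ relative clearance = 736 / 0.536 = 1.4 × 10³ ng·h/mL.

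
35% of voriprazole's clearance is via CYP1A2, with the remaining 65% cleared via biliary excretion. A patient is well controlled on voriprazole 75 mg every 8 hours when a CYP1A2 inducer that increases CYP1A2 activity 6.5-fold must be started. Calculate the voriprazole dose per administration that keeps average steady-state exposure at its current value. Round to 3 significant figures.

The CYP1A2 pathway (35% of clearance) is boosted to 6.5× activity: 0.35 × 6.5 = 2.275.
The remaining 65% of clearance is unaffected.
Relative clearance = 2.275 + 0.65 = 2.925.
Exposure is unchanged when dose changes in proportion to clearance. New dose = 75 mg × 2.925 = 219 mg.

219 mg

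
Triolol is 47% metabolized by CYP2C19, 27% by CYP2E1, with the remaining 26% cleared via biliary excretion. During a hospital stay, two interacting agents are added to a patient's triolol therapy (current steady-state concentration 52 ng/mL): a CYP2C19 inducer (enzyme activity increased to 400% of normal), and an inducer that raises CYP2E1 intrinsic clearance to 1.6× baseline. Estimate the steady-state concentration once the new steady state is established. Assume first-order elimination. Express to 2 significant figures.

20 ng/mL

The CYP2C19 pathway (47% of clearance) increases to 4× activity: 0.47 × 4 = 1.88.
The CYP2E1 pathway (27% of clearance) rises to 1.6× activity: 0.27 × 1.6 = 0.432.
The remaining 26% of clearance is unaffected.
CL_new/CL_old = 1.88 + 0.432 + 0.26 = 2.572.
Dividing the baseline by the relative clearance: 52 / 2.572 = 20 ng/mL.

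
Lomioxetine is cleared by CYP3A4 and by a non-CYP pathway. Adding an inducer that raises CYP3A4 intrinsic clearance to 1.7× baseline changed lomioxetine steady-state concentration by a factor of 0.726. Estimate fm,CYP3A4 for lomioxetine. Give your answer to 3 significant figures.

0.539

Call the CYP3A4 fraction fm. After the interaction, CL_new/CL_old = fm × 1.7 + (1 − fm).
Steady-state concentration ratio = 1 / (new CL fraction), so new CL fraction = 1 / 0.726 = 1.377.
fm × 1.7 + 1 − fm = 1.377  ⇒  fm × (1.7 − 1) = 0.3774  ⇒  fm = 0.539.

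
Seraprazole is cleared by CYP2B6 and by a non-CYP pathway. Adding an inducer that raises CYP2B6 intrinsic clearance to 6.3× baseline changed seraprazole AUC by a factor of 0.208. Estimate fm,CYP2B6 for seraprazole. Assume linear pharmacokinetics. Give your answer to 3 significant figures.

0.718

Write x for the fraction cleared via CYP2B6. The observed AUC change means clearance rose to 1/0.208 = 4.808 of baseline.
Setting x·6.3 + (1 − x) = 4.808 and solving: x = (4.808 − 1)/(6.3 − 1) = 0.718.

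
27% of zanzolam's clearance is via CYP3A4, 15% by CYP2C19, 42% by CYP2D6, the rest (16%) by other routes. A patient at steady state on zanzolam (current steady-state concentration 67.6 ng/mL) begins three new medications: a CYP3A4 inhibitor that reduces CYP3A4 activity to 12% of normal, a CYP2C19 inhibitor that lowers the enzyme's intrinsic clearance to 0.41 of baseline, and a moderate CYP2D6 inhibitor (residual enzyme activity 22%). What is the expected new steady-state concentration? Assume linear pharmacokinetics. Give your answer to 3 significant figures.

195 ng/mL

CYP3A4: 0.27 × 0.12 = 0.0324
CYP2C19: 0.15 × 0.41 = 0.0615
CYP2D6: 0.42 × 0.22 = 0.0924
Other: 0.16 (unchanged)
New clearance relative to baseline: 0.0324 + 0.0615 + 0.0924 + 0.16 = 0.3463.
Steady-state concentration ∝ 1/CL: new value = 67.6 / 0.3463 = 195 ng/mL.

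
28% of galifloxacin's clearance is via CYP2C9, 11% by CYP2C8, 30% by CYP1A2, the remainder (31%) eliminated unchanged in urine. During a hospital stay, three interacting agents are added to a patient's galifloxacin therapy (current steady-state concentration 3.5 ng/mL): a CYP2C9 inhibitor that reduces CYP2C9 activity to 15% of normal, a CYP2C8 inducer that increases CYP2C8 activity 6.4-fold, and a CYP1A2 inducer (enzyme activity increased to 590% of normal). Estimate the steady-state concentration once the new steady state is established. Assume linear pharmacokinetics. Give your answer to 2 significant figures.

1.2 ng/mL

CYP2C9: 0.28 × 0.15 = 0.042
CYP2C8: 0.11 × 6.4 = 0.704
CYP1A2: 0.3 × 5.9 = 1.77
Other: 0.31 (unchanged)
CL_new/CL_old = 0.042 + 0.704 + 1.77 + 0.31 = 2.826.
Dividing the baseline by the relative clearance: 3.5 / 2.826 = 1.2 ng/mL.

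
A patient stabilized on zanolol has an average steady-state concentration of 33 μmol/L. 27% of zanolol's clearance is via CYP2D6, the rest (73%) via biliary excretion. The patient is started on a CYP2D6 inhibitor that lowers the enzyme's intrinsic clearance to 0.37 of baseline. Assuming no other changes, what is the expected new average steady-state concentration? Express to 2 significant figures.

40 μmol/L

The CYP2D6 pathway (27% of clearance) is reduced to 0.37× activity: 0.27 × 0.37 = 0.0999.
The remaining 73% of clearance is unaffected.
New clearance relative to baseline: 0.0999 + 0.73 = 0.8299.
Average steady-state concentration ∝ 1/CL, so new value = 33 / 0.8299 = 40 μmol/L.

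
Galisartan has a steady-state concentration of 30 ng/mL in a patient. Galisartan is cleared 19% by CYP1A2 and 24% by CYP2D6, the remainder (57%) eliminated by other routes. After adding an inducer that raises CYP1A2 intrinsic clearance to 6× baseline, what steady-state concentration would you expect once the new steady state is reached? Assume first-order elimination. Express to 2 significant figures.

15 ng/mL

The CYP1A2 pathway (19% of clearance) increases to 6× activity: 0.19 × 6 = 1.14.
CYP2D6 (24%) and the residual 57% are unaffected.
Relative clearance = 1.14 + 0.24 + 0.57 = 1.95.
New steady-state concentration = baseline ÷ relative clearance = 30 / 1.95 = 15 ng/mL.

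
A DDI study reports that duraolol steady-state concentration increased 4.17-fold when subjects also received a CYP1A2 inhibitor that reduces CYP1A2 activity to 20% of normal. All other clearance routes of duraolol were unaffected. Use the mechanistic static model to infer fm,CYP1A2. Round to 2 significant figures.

CL'/CL = 1 / 4.17 = 0.2398
0.2·fm + (1 − fm) = 0.2398
fm = (0.2398 − 1) / (0.2 − 1) = 0.95

0.95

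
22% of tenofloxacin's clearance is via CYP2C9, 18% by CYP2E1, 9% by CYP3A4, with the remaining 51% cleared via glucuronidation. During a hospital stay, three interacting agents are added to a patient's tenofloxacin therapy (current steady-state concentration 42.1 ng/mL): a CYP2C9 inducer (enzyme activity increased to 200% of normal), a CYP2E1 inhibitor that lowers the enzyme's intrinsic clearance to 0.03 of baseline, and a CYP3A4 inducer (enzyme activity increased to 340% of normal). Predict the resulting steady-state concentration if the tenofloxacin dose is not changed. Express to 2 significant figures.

33 ng/mL

CYP2C9: 0.22 × 2 = 0.44
CYP2E1: 0.18 × 0.03 = 0.0054
CYP3A4: 0.09 × 3.4 = 0.306
Other: 0.51 (unchanged)
CL_new/CL_old = 0.44 + 0.0054 + 0.306 + 0.51 = 1.2614.
Dividing the baseline by the relative clearance: 42.1 / 1.2614 = 33 ng/mL.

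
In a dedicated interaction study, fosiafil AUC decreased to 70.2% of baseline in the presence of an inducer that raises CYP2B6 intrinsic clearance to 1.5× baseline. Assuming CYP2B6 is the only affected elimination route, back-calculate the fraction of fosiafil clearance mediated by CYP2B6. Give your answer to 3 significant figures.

Let fm be the CYP2B6 fraction. New clearance relative to baseline = fm × 1.5 + (1 − fm).
AUC ratio = 1 / (new CL fraction), so new CL fraction = 1 / 0.702 = 1.425.
fm × 1.5 + 1 − fm = 1.425  ⇒  fm × (1.5 − 1) = 0.4245  ⇒  fm = 0.849.

0.849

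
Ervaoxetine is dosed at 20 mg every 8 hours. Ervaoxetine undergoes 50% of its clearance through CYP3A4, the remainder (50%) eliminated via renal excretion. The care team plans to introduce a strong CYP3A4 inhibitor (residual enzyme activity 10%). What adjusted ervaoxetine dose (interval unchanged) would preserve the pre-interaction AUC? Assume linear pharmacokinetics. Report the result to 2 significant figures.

The CYP3A4 pathway (50% of clearance) drops to 0.1× activity: 0.5 × 0.1 = 0.05.
Non-CYP routes (50%) are unchanged.
New clearance relative to baseline: 0.05 + 0.5 = 0.55.
Css,avg = (dose rate)/CL, so holding Css fixed requires dose ∝ CL: 20 × 0.55 = 11 mg.

11 mg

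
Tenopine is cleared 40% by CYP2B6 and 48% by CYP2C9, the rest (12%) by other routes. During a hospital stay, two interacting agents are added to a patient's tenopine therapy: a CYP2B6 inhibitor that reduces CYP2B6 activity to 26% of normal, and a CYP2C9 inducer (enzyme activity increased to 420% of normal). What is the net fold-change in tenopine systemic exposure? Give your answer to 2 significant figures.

0.45

The CYP2B6 pathway (40% of clearance) falls to 0.26× activity: 0.4 × 0.26 = 0.104.
The CYP2C9 pathway (48% of clearance) increases to 4.2× activity: 0.48 × 4.2 = 2.016.
The remaining 12% of clearance is unaffected.
New clearance relative to baseline: 0.104 + 2.016 + 0.12 = 2.24.
Because systemic exposure varies inversely with clearance, the combined effect is 1 / 2.24 = 0.45.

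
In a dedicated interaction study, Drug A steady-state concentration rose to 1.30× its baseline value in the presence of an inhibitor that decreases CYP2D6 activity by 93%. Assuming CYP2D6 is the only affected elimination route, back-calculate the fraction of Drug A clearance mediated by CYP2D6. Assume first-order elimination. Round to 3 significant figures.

0.248

Let x = fm,CYP2D6. Because steady-state concentration ∝ 1/CL, relative clearance fell to 1/1.30 = 0.7692.
Only the CYP2D6 route changed, so 0.7692 = x·0.07 + (1 − x), giving x = 0.248.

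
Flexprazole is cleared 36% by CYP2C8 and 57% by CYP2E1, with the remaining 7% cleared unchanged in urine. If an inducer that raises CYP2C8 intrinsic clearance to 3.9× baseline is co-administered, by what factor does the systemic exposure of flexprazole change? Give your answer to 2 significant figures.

The CYP2C8 pathway (36% of clearance) is boosted to 3.9× activity: 0.36 × 3.9 = 1.404.
CYP2E1 (57%) and the residual 7% are unaffected.
CL_new/CL_old = 1.404 + 0.57 + 0.07 = 2.044.
Systemic exposure ratio = CL_old/CL_new = 1 / 2.044 = 0.49.

0.49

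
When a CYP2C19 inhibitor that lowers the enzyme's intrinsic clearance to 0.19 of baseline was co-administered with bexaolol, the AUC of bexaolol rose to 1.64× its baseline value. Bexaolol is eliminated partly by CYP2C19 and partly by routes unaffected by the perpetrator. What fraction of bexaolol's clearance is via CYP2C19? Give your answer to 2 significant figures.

0.48

Let fm be the CYP2C19 fraction. New clearance relative to baseline = fm × 0.19 + (1 − fm).
AUC ratio = 1 / (new CL fraction), so new CL fraction = 1 / 1.64 = 0.6098.
fm × 0.19 + 1 − fm = 0.6098  ⇒  fm × (0.19 − 1) = −0.3902  ⇒  fm = 0.48.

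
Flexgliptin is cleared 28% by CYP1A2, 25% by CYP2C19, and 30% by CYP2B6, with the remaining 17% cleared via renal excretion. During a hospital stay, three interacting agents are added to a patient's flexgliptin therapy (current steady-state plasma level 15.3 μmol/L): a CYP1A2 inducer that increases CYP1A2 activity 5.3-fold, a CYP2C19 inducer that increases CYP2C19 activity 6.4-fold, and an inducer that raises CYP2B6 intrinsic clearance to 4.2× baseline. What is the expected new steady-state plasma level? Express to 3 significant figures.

The CYP1A2 pathway (28% of clearance) increases to 5.3× activity: 0.28 × 5.3 = 1.484.
The CYP2C19 pathway (25% of clearance) rises to 6.4× activity: 0.25 × 6.4 = 1.6.
The CYP2B6 pathway (30% of clearance) rises to 4.2× activity: 0.3 × 4.2 = 1.26.
Non-CYP routes (17%) are unchanged.
CL_new/CL_old = 1.484 + 1.6 + 1.26 + 0.17 = 4.514.
Dividing the baseline by the relative clearance: 15.3 / 4.514 = 3.39 μmol/L.

3.39 μmol/L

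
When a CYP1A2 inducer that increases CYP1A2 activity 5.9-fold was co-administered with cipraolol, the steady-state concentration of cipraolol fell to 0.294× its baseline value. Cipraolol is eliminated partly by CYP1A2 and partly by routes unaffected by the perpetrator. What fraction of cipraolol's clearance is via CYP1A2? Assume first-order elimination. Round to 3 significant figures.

Call the CYP1A2 fraction fm. After the interaction, CL_new/CL_old = fm × 5.9 + (1 − fm).
Steady-state concentration ratio = 1 / (new CL fraction), so new CL fraction = 1 / 0.294 = 3.401.
fm × 5.9 + 1 − fm = 3.401  ⇒  fm × (5.9 − 1) = 2.401  ⇒  fm = 0.490.

0.490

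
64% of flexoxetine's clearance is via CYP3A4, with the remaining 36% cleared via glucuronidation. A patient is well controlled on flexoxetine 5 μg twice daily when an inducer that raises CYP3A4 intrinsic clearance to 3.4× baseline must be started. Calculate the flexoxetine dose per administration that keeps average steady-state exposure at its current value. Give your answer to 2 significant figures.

The CYP3A4 pathway (64% of clearance) is boosted to 3.4× activity: 0.64 × 3.4 = 2.176.
The remaining 36% of clearance is unaffected.
New clearance relative to baseline: 2.176 + 0.36 = 2.536.
To maintain the same steady-state level, dose must scale with clearance: new dose = 5 × 2.536 = 13 μg.

13 μg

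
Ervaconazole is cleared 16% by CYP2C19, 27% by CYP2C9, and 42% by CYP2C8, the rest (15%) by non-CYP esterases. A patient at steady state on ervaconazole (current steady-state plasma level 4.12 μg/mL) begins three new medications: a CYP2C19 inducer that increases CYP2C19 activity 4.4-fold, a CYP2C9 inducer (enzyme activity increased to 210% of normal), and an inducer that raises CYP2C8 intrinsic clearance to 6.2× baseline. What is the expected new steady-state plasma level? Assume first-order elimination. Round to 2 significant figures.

1.0 μg/mL

CYP2C19: 0.16 × 4.4 = 0.704
CYP2C9: 0.27 × 2.1 = 0.567
CYP2C8: 0.42 × 6.2 = 2.604
Other: 0.15 (unchanged)
CL_new/CL_old = 0.704 + 0.567 + 2.604 + 0.15 = 4.025.
Dividing the baseline by the relative clearance: 4.12 / 4.025 = 1.0 μg/mL.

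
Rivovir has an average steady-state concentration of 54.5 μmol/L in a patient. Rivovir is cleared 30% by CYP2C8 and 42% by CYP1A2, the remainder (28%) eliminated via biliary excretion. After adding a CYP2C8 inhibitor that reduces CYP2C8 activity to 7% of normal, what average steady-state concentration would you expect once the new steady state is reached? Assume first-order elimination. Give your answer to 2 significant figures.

The CYP2C8 pathway (30% of clearance) falls to 0.07× activity: 0.3 × 0.07 = 0.021.
CYP1A2 (42%) and the residual 28% are unaffected.
Relative clearance = 0.021 + 0.42 + 0.28 = 0.721.
Average steady-state concentration ∝ 1/CL, so new value = 54.5 / 0.721 = 76 μmol/L.

76 μmol/L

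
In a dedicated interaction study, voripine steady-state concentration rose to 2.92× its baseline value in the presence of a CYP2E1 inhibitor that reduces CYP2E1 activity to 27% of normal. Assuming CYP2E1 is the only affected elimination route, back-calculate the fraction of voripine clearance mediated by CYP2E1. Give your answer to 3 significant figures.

CL'/CL = 1 / 2.92 = 0.3425
0.27·fm + (1 − fm) = 0.3425
fm = (0.3425 − 1) / (0.27 − 1) = 0.901

0.901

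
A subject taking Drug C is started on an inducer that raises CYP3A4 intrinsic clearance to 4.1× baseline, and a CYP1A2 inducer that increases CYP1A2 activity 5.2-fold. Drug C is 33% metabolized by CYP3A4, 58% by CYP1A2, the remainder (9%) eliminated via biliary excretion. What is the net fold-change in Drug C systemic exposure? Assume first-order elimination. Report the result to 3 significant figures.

The CYP3A4 pathway (33% of clearance) rises to 4.1× activity: 0.33 × 4.1 = 1.353.
The CYP1A2 pathway (58% of clearance) rises to 5.2× activity: 0.58 × 5.2 = 3.016.
Non-CYP routes (9%) are unchanged.
Relative clearance = 1.353 + 3.016 + 0.09 = 4.459.
Because systemic exposure varies inversely with clearance, the combined effect is 1 / 4.459 = 0.224.

0.224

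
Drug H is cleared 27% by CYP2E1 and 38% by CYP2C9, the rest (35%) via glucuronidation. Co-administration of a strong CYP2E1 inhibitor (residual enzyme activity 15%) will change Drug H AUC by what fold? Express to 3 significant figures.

CYP2E1: 0.27 × 0.15 = 0.0405
CYP2C9: 0.38 (unchanged)
Other: 0.35 (unchanged)
Relative clearance = 0.0405 + 0.38 + 0.35 = 0.7705.
AUC is inversely proportional to clearance, so the fold-change is 1 / 0.7705 = 1.30.

1.30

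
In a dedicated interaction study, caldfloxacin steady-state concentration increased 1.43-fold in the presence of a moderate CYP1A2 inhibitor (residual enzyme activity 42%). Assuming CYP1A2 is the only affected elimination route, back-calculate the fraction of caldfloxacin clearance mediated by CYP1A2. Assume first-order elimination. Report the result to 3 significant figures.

Let x = fm,CYP1A2. Because steady-state concentration ∝ 1/CL, relative clearance fell to 1/1.43 = 0.6993.
Only the CYP1A2 route changed, so 0.6993 = x·0.42 + (1 − x), giving x = 0.518.

0.518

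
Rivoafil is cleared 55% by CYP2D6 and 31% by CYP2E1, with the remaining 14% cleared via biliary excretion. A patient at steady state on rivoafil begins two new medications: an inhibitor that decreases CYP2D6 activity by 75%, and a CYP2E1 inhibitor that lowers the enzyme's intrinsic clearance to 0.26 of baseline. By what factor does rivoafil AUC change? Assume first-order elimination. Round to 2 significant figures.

The CYP2D6 pathway (55% of clearance) is reduced to 0.25× activity: 0.55 × 0.25 = 0.1375.
The CYP2E1 pathway (31% of clearance) is reduced to 0.26× activity: 0.31 × 0.26 = 0.0806.
Non-CYP routes (14%) are unchanged.
Relative clearance = 0.1375 + 0.0806 + 0.14 = 0.3581.
Because AUC varies inversely with clearance, the combined effect is 1 / 0.3581 = 2.8.

2.8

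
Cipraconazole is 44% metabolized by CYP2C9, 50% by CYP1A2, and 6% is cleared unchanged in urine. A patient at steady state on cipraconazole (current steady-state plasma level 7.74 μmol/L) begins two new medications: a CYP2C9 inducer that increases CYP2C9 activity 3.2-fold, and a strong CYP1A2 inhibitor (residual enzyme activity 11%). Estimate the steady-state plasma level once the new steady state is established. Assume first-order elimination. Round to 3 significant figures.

5.08 μmol/L

CYP2C9: 0.44 × 3.2 = 1.408
CYP1A2: 0.5 × 0.11 = 0.055
Other: 0.06 (unchanged)
Relative clearance = 1.408 + 0.055 + 0.06 = 1.523.
Dividing the baseline by the relative clearance: 7.74 / 1.523 = 5.08 μmol/L.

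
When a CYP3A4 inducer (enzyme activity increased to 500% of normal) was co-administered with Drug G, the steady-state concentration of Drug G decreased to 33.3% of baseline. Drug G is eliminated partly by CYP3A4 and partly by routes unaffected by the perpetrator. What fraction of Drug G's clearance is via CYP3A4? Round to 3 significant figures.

0.501

Call the CYP3A4 fraction fm. After the interaction, CL_new/CL_old = fm × 5 + (1 − fm).
Steady-state concentration ratio = 1 / (new CL fraction), so new CL fraction = 1 / 0.333 = 3.003.
fm × 5 + 1 − fm = 3.003  ⇒  fm × (5 − 1) = 2.003  ⇒  fm = 0.501.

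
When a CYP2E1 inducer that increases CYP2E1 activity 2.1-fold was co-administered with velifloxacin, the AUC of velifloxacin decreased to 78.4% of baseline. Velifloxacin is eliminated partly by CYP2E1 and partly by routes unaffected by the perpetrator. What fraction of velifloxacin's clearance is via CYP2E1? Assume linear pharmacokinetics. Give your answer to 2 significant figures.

0.25

Write x for the fraction cleared via CYP2E1. The observed AUC change means clearance rose to 1/0.784 = 1.276 of baseline.
Only the CYP2E1 route changed, so 1.276 = x·2.1 + (1 − x), giving x = 0.25.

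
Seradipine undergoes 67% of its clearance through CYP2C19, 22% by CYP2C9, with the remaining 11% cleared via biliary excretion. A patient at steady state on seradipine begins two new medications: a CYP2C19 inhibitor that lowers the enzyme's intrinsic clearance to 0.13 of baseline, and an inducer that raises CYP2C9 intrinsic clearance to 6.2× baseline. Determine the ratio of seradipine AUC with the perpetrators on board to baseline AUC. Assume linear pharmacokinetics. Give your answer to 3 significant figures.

The CYP2C19 pathway (67% of clearance) is reduced to 0.13× activity: 0.67 × 0.13 = 0.0871.
The CYP2C9 pathway (22% of clearance) rises to 6.2× activity: 0.22 × 6.2 = 1.364.
Non-CYP routes (11%) are unchanged.
Relative clearance = 0.0871 + 1.364 + 0.11 = 1.5611.
Net AUC ratio = 1 / 1.5611 = 0.641.

0.641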